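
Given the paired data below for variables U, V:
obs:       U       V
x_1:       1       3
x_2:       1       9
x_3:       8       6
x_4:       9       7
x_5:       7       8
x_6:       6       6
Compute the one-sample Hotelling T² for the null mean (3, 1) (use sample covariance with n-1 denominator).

Step 1 — sample mean vector:
  mean(U) = (1 + 1 + 8 + 9 + 7 + 6) / 6 = 32/6 = 5.3333
  mean(V) = (3 + 9 + 6 + 7 + 8 + 6) / 6 = 39/6 = 6.5
  x̄ = (5.3333, 6.5),  deviation x̄ - mu_0 = (5.3333, 6.5) - (3, 1) = (2.3333, 5.5).

Step 2 — sample covariance matrix, S[i,j] = (1/(n-1)) · Σ_k (x_{k,i} - mean_i) · (x_{k,j} - mean_j), divisor n-1 = 5:
  S[U,U] = ((-4.3333)·(-4.3333) + (-4.3333)·(-4.3333) + (2.6667)·(2.6667) + (3.6667)·(3.6667) + (1.6667)·(1.6667) + (0.6667)·(0.6667)) / 5 = 61.3333/5 = 12.2667
  S[U,V] = ((-4.3333)·(-3.5) + (-4.3333)·(2.5) + (2.6667)·(-0.5) + (3.6667)·(0.5) + (1.6667)·(1.5) + (0.6667)·(-0.5)) / 5 = 7/5 = 1.4
  S[V,V] = ((-3.5)·(-3.5) + (2.5)·(2.5) + (-0.5)·(-0.5) + (0.5)·(0.5) + (1.5)·(1.5) + (-0.5)·(-0.5)) / 5 = 21.5/5 = 4.3
  S = [[12.2667, 1.4],
 [1.4, 4.3]].

Step 3 — invert S. det(S) = 12.2667·4.3 - (1.4)² = 50.7867.
  S^{-1} = (1/det) · [[d, -b], [-b, a]] = [[0.0847, -0.0276],
 [-0.0276, 0.2415]].

Step 4 — quadratic form (x̄ - mu_0)^T · S^{-1} · (x̄ - mu_0):
  S^{-1} · (x̄ - mu_0) = (0.0459, 1.2641),
  (x̄ - mu_0)^T · [...] = (2.3333)·(0.0459) + (5.5)·(1.2641) = 7.0598.

Step 5 — scale by n: T² = 6 · 7.0598 = 42.3589.

T² ≈ 42.3589


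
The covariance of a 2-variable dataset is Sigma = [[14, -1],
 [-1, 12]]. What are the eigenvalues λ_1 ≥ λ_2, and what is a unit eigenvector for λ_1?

Step 1 — characteristic polynomial of 2×2 Sigma:
  det(Sigma - λI) = λ² - trace · λ + det = 0.
  trace = 14 + 12 = 26, det = 14·12 - (-1)² = 167.
Step 2 — discriminant:
  Δ = trace² - 4·det = 676 - 668 = 8.
Step 3 — eigenvalues:
  λ = (trace ± √Δ)/2 = (26 ± 2.8284)/2,
  λ_1 = 14.4142,  λ_2 = 11.5858.

Step 4 — unit eigenvector for λ_1: solve (Sigma - λ_1 I)v = 0. First row:
  (14 - 14.4142)·v_x + (-1)·v_y = 0, i.e. (-0.4142)·v_x + (-1)·v_y = 0,
  so v ∝ (b, λ_1 - a) = (-1, 0.4142); multiply by -1 so the first entry is positive: u = (1, -0.4142).
  ||u|| = √((1)² + (-0.4142)²) = √(1.1716) ≈ 1.0824,
  v_1 = u/||u|| ≈ (0.9239, -0.3827) (||v_1|| = 1).

λ_1 = 14.4142,  λ_2 = 11.5858;  v_1 ≈ (0.9239, -0.3827)


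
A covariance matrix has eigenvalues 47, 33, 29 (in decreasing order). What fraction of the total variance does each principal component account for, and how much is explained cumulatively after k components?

Step 1 — total variance = trace(Sigma) = Σ λ_i = 47 + 33 + 29 = 109.

Step 2 — fraction explained by component i = λ_i / Σ λ:
  PC1: 47/109 = 0.4312
  PC2: 33/109 = 0.3028
  PC3: 29/109 = 0.2661

Step 3 — cumulative fraction after k components = (λ_1 + ... + λ_k) / Σ λ:
  k = 1: 47/109 = 0.4312
  k = 2: (47 + 33)/109 = 80/109 = 0.7339
  k = 3: (47 + 33 + 29)/109 = 109/109 = 1

Summary (fraction, with percent):

explained: PC1 0.4312 (43.12%), PC2 0.3028 (30.28%), PC3 0.2661 (26.61%);  cumulative: 0.4312, 0.7339, 1


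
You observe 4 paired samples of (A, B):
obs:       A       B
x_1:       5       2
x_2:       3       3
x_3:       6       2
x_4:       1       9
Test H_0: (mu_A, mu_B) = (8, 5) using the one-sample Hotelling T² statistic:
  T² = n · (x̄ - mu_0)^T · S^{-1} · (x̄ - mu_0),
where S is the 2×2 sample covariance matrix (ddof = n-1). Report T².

Step 1 — sample mean vector:
  mean(A) = (5 + 3 + 6 + 1) / 4 = 15/4 = 3.75
  mean(B) = (2 + 3 + 2 + 9) / 4 = 16/4 = 4
  x̄ = (3.75, 4),  deviation x̄ - mu_0 = (3.75, 4) - (8, 5) = (-4.25, -1).

Step 2 — sample covariance matrix, S[i,j] = (1/(n-1)) · Σ_k (x_{k,i} - mean_i) · (x_{k,j} - mean_j), divisor n-1 = 3:
  S[A,A] = ((1.25)·(1.25) + (-0.75)·(-0.75) + (2.25)·(2.25) + (-2.75)·(-2.75)) / 3 = 14.75/3 = 4.9167
  S[A,B] = ((1.25)·(-2) + (-0.75)·(-1) + (2.25)·(-2) + (-2.75)·(5)) / 3 = -20/3 = -6.6667
  S[B,B] = ((-2)·(-2) + (-1)·(-1) + (-2)·(-2) + (5)·(5)) / 3 = 34/3 = 11.3333
  S = [[4.9167, -6.6667],
 [-6.6667, 11.3333]].

Step 3 — invert S. det(S) = 4.9167·11.3333 - (-6.6667)² = 11.2778.
  S^{-1} = (1/det) · [[d, -b], [-b, a]] = [[1.0049, 0.5911],
 [0.5911, 0.436]].

Step 4 — quadratic form (x̄ - mu_0)^T · S^{-1} · (x̄ - mu_0):
  S^{-1} · (x̄ - mu_0) = (-4.8621, -2.9483),
  (x̄ - mu_0)^T · [...] = (-4.25)·(-4.8621) + (-1)·(-2.9483) = 23.6121.

Step 5 — scale by n: T² = 4 · 23.6121 = 94.4483.

T² ≈ 94.4483


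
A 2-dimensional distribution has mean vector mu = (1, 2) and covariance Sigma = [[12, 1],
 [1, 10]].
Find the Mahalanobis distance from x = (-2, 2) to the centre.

Step 1 — centre the observation: (x - mu) = (-3, 0).

Step 2 — invert Sigma. det(Sigma) = 12·10 - (1)² = 119.
  Sigma^{-1} = (1/det) · [[d, -b], [-b, a]] = [[0.084, -0.0084],
 [-0.0084, 0.1008]].

Step 3 — form the quadratic (x - mu)^T · Sigma^{-1} · (x - mu):
  Sigma^{-1} · (x - mu) = (-0.2521, 0.0252).
  (x - mu)^T · [Sigma^{-1} · (x - mu)] = (-3)·(-0.2521) + (0)·(0.0252) = 0.7563.

Step 4 — take square root: d = √(0.7563) ≈ 0.8697.

d(x, mu) = √(0.7563) ≈ 0.8697


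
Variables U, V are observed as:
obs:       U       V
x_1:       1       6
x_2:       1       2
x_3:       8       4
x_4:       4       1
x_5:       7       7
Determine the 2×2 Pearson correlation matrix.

Step 1 — column means:
  mean(U) = (1 + 1 + 8 + 4 + 7) / 5 = 21/5 = 4.2
  mean(V) = (6 + 2 + 4 + 1 + 7) / 5 = 20/5 = 4

Step 2 — sample variances and covariances s[i,j] = (1/(n-1)) · Σ_k (x_{k,i} - mean_i) · (x_{k,j} - mean_j), with n-1 = 4:
  s[U,U] = ((-3.2)·(-3.2) + (-3.2)·(-3.2) + (3.8)·(3.8) + (-0.2)·(-0.2) + (2.8)·(2.8)) / 4 = 42.8/4 = 10.7
  s[U,V] = ((-3.2)·(2) + (-3.2)·(-2) + (3.8)·(0) + (-0.2)·(-3) + (2.8)·(3)) / 4 = 9/4 = 2.25
  s[V,V] = ((2)·(2) + (-2)·(-2) + (0)·(0) + (-3)·(-3) + (3)·(3)) / 4 = 26/4 = 6.5
  Sample standard deviations s_i = √(s[i,i]):
  s(U) = √(10.7) = 3.2711
  s(V) = √(6.5) = 2.5495

Step 3 — r_{ij} = s_{ij} / (s_i · s_j):
  r[U,U] = 1 (diagonal).
  r[U,V] = 2.25 / (3.2711 · 2.5495) = 2.25 / 8.3397 = 0.2698
  r[V,V] = 1 (diagonal).

R is symmetric with unit diagonal. Assembling:

R = [[1, 0.2698],
 [0.2698, 1]]


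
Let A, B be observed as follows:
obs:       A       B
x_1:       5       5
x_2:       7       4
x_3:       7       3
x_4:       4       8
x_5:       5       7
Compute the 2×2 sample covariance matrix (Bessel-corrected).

Step 1 — column means:
  mean(A) = (5 + 7 + 7 + 4 + 5) / 5 = 28/5 = 5.6
  mean(B) = (5 + 4 + 3 + 8 + 7) / 5 = 27/5 = 5.4

Step 2 — sample covariance S[i,j] = (1/(n-1)) · Σ_k (x_{k,i} - mean_i) · (x_{k,j} - mean_j), with n-1 = 4.
  S[A,A] = ((-0.6)·(-0.6) + (1.4)·(1.4) + (1.4)·(1.4) + (-1.6)·(-1.6) + (-0.6)·(-0.6)) / 4 = 7.2/4 = 1.8
  S[A,B] = ((-0.6)·(-0.4) + (1.4)·(-1.4) + (1.4)·(-2.4) + (-1.6)·(2.6) + (-0.6)·(1.6)) / 4 = -10.2/4 = -2.55
  S[B,B] = ((-0.4)·(-0.4) + (-1.4)·(-1.4) + (-2.4)·(-2.4) + (2.6)·(2.6) + (1.6)·(1.6)) / 4 = 17.2/4 = 4.3

S is symmetric (S[j,i] = S[i,j]). Assembling:

S = [[1.8, -2.55],
 [-2.55, 4.3]]


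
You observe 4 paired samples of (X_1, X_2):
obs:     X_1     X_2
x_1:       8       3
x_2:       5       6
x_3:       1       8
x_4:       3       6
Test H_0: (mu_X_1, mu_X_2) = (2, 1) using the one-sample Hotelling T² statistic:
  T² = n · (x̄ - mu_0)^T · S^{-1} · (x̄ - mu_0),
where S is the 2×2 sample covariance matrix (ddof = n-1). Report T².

Step 1 — sample mean vector:
  mean(X_1) = (8 + 5 + 1 + 3) / 4 = 17/4 = 4.25
  mean(X_2) = (3 + 6 + 8 + 6) / 4 = 23/4 = 5.75
  x̄ = (4.25, 5.75),  deviation x̄ - mu_0 = (4.25, 5.75) - (2, 1) = (2.25, 4.75).

Step 2 — sample covariance matrix, S[i,j] = (1/(n-1)) · Σ_k (x_{k,i} - mean_i) · (x_{k,j} - mean_j), divisor n-1 = 3:
  S[X_1,X_1] = ((3.75)·(3.75) + (0.75)·(0.75) + (-3.25)·(-3.25) + (-1.25)·(-1.25)) / 3 = 26.75/3 = 8.9167
  S[X_1,X_2] = ((3.75)·(-2.75) + (0.75)·(0.25) + (-3.25)·(2.25) + (-1.25)·(0.25)) / 3 = -17.75/3 = -5.9167
  S[X_2,X_2] = ((-2.75)·(-2.75) + (0.25)·(0.25) + (2.25)·(2.25) + (0.25)·(0.25)) / 3 = 12.75/3 = 4.25
  S = [[8.9167, -5.9167],
 [-5.9167, 4.25]].

Step 3 — invert S. det(S) = 8.9167·4.25 - (-5.9167)² = 2.8889.
  S^{-1} = (1/det) · [[d, -b], [-b, a]] = [[1.4712, 2.0481],
 [2.0481, 3.0865]].

Step 4 — quadratic form (x̄ - mu_0)^T · S^{-1} · (x̄ - mu_0):
  S^{-1} · (x̄ - mu_0) = (13.0385, 19.2692),
  (x̄ - mu_0)^T · [...] = (2.25)·(13.0385) + (4.75)·(19.2692) = 120.8654.

Step 5 — scale by n: T² = 4 · 120.8654 = 483.4615.

T² ≈ 483.4615


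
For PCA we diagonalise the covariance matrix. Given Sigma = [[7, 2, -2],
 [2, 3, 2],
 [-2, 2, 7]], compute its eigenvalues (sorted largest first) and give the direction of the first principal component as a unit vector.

Step 1 — characteristic polynomial p(λ) = det(λI - Sigma) = λ³ - tr·λ² + c_1·λ - det, where tr = trace, c_1 = sum of the principal 2×2 minors, det = det(Sigma):
  tr = 7 + 3 + 7 = 17,
  c_1 = (7·3 - (2)²) + (7·7 - (-2)²) + (3·7 - (2)²) = 17 + 45 + 17 = 79,
  det = 7·(3·7 - (2)²) - (2)·((2)·7 - (2)·(-2)) + (-2)·((2)·(2) - 3·(-2)) = 7·(17) - (2)·(18) + (-2)·(10) = 63.
  So p(λ) = λ³ - 17λ² + 79λ - 63.
Step 2 — look for an integer root (rational root theorem: any rational root is an integer divisor of 63). Testing λ = 1:
  p(1) = 1 - 17 + 79 - 63 = 0  ✓
  Dividing out (λ - 1): p(λ) = (λ - 1)(λ² - 16λ + 63).
Step 3 — remaining eigenvalues from the quadratic λ² - 16λ + 63 = 0:
  Δ = 16² - 4·63 = 256 - 252 = 4,  λ = (16 ± √4)/2 = (16 ± 2)/2 = 9 or 7.
  Sorted: λ_1 = 9,  λ_2 = 7,  λ_3 = 1  (check: sum = 17 = tr ✓).

Step 4 — unit eigenvector for λ_1 = 9: v spans the null space of (Sigma - λ_1 I), whose rows are
  r_1 = (-2, 2, -2),  r_2 = (2, -6, 2),  r_3 = (-2, 2, -2).
  v is orthogonal to every row, so take v ∝ r_1 × r_2 = ((2)·(2) - (-2)·(-6), (-2)·(2) - (-2)·(2), (-2)·(-6) - (2)·(2)) = (-8, 0, 8).
  Rescale (divide by 8; multiply by -1 so the first nonzero entry is positive): u = (1, 0, -1).
  ||u|| = √((1)² + (0)² + (-1)²) = √(2) ≈ 1.4142,  v_1 = u/||u|| ≈ (0.7071, 0, -0.7071) (||v_1|| = 1).

λ_1 = 9,  λ_2 = 7,  λ_3 = 1;  v_1 ≈ (0.7071, 0, -0.7071)


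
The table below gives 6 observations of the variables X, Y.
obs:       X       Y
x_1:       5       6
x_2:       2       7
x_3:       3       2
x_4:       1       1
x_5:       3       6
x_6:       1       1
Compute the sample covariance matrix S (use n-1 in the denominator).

Step 1 — column means:
  mean(X) = (5 + 2 + 3 + 1 + 3 + 1) / 6 = 15/6 = 2.5
  mean(Y) = (6 + 7 + 2 + 1 + 6 + 1) / 6 = 23/6 = 3.8333

Step 2 — sample covariance S[i,j] = (1/(n-1)) · Σ_k (x_{k,i} - mean_i) · (x_{k,j} - mean_j), with n-1 = 5.
  S[X,X] = ((2.5)·(2.5) + (-0.5)·(-0.5) + (0.5)·(0.5) + (-1.5)·(-1.5) + (0.5)·(0.5) + (-1.5)·(-1.5)) / 5 = 11.5/5 = 2.3
  S[X,Y] = ((2.5)·(2.1667) + (-0.5)·(3.1667) + (0.5)·(-1.8333) + (-1.5)·(-2.8333) + (0.5)·(2.1667) + (-1.5)·(-2.8333)) / 5 = 12.5/5 = 2.5
  S[Y,Y] = ((2.1667)·(2.1667) + (3.1667)·(3.1667) + (-1.8333)·(-1.8333) + (-2.8333)·(-2.8333) + (2.1667)·(2.1667) + (-2.8333)·(-2.8333)) / 5 = 38.8333/5 = 7.7667

S is symmetric (S[j,i] = S[i,j]). Assembling:

S = [[2.3, 2.5],
 [2.5, 7.7667]]


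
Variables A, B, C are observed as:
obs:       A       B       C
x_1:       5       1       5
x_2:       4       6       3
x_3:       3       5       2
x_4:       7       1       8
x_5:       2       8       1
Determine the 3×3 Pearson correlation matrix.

Step 1 — column means:
  mean(A) = (5 + 4 + 3 + 7 + 2) / 5 = 21/5 = 4.2
  mean(B) = (1 + 6 + 5 + 1 + 8) / 5 = 21/5 = 4.2
  mean(C) = (5 + 3 + 2 + 8 + 1) / 5 = 19/5 = 3.8

Step 2 — sample variances and covariances s[i,j] = (1/(n-1)) · Σ_k (x_{k,i} - mean_i) · (x_{k,j} - mean_j), with n-1 = 4:
  s[A,A] = ((0.8)·(0.8) + (-0.2)·(-0.2) + (-1.2)·(-1.2) + (2.8)·(2.8) + (-2.2)·(-2.2)) / 4 = 14.8/4 = 3.7
  s[A,B] = ((0.8)·(-3.2) + (-0.2)·(1.8) + (-1.2)·(0.8) + (2.8)·(-3.2) + (-2.2)·(3.8)) / 4 = -21.2/4 = -5.3
  s[A,C] = ((0.8)·(1.2) + (-0.2)·(-0.8) + (-1.2)·(-1.8) + (2.8)·(4.2) + (-2.2)·(-2.8)) / 4 = 21.2/4 = 5.3
  s[B,B] = ((-3.2)·(-3.2) + (1.8)·(1.8) + (0.8)·(0.8) + (-3.2)·(-3.2) + (3.8)·(3.8)) / 4 = 38.8/4 = 9.7
  s[B,C] = ((-3.2)·(1.2) + (1.8)·(-0.8) + (0.8)·(-1.8) + (-3.2)·(4.2) + (3.8)·(-2.8)) / 4 = -30.8/4 = -7.7
  s[C,C] = ((1.2)·(1.2) + (-0.8)·(-0.8) + (-1.8)·(-1.8) + (4.2)·(4.2) + (-2.8)·(-2.8)) / 4 = 30.8/4 = 7.7
  Sample standard deviations s_i = √(s[i,i]):
  s(A) = √(3.7) = 1.9235
  s(B) = √(9.7) = 3.1145
  s(C) = √(7.7) = 2.7749

Step 3 — r_{ij} = s_{ij} / (s_i · s_j):
  r[A,A] = 1 (diagonal).
  r[A,B] = -5.3 / (1.9235 · 3.1145) = -5.3 / 5.9908 = -0.8847
  r[A,C] = 5.3 / (1.9235 · 2.7749) = 5.3 / 5.3376 = 0.993
  r[B,B] = 1 (diagonal).
  r[B,C] = -7.7 / (3.1145 · 2.7749) = -7.7 / 8.6423 = -0.891
  r[C,C] = 1 (diagonal).

R is symmetric with unit diagonal. Assembling:

R = [[1, -0.8847, 0.993],
 [-0.8847, 1, -0.891],
 [0.993, -0.891, 1]]


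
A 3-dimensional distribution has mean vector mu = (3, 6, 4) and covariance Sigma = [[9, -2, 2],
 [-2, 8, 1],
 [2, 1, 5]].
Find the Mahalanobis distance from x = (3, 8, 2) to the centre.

Step 1 — centre the observation: (x - mu) = (0, 2, -2).

Step 2 — invert Sigma (cofactor / det for 3×3, or solve directly):
  Sigma^{-1} = [[0.134, 0.0412, -0.0619],
 [0.0412, 0.1409, -0.0447],
 [-0.0619, -0.0447, 0.2337]].

Step 3 — form the quadratic (x - mu)^T · Sigma^{-1} · (x - mu):
  Sigma^{-1} · (x - mu) = (0.2062, 0.3711, -0.5567).
  (x - mu)^T · [Sigma^{-1} · (x - mu)] = (0)·(0.2062) + (2)·(0.3711) + (-2)·(-0.5567) = 1.8557.

Step 4 — take square root: d = √(1.8557) ≈ 1.3622.

d(x, mu) = √(1.8557) ≈ 1.3622


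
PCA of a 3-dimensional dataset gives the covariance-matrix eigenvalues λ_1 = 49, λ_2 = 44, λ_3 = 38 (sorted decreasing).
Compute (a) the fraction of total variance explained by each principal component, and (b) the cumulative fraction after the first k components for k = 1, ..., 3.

Step 1 — total variance = trace(Sigma) = Σ λ_i = 49 + 44 + 38 = 131.

Step 2 — fraction explained by component i = λ_i / Σ λ:
  PC1: 49/131 = 0.374
  PC2: 44/131 = 0.3359
  PC3: 38/131 = 0.2901

Step 3 — cumulative fraction after k components = (λ_1 + ... + λ_k) / Σ λ:
  k = 1: 49/131 = 0.374
  k = 2: (49 + 44)/131 = 93/131 = 0.7099
  k = 3: (49 + 44 + 38)/131 = 131/131 = 1

Summary (fraction, with percent):

explained: PC1 0.374 (37.4%), PC2 0.3359 (33.59%), PC3 0.2901 (29.01%);  cumulative: 0.374, 0.7099, 1


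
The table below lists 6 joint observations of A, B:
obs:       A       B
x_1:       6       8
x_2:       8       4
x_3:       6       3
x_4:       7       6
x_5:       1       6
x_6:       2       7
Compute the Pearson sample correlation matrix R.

Step 1 — column means:
  mean(A) = (6 + 8 + 6 + 7 + 1 + 2) / 6 = 30/6 = 5
  mean(B) = (8 + 4 + 3 + 6 + 6 + 7) / 6 = 34/6 = 5.6667

Step 2 — sample variances and covariances s[i,j] = (1/(n-1)) · Σ_k (x_{k,i} - mean_i) · (x_{k,j} - mean_j), with n-1 = 5:
  s[A,A] = ((1)·(1) + (3)·(3) + (1)·(1) + (2)·(2) + (-4)·(-4) + (-3)·(-3)) / 5 = 40/5 = 8
  s[A,B] = ((1)·(2.3333) + (3)·(-1.6667) + (1)·(-2.6667) + (2)·(0.3333) + (-4)·(0.3333) + (-3)·(1.3333)) / 5 = -10/5 = -2
  s[B,B] = ((2.3333)·(2.3333) + (-1.6667)·(-1.6667) + (-2.6667)·(-2.6667) + (0.3333)·(0.3333) + (0.3333)·(0.3333) + (1.3333)·(1.3333)) / 5 = 17.3333/5 = 3.4667
  Sample standard deviations s_i = √(s[i,i]):
  s(A) = √(8) = 2.8284
  s(B) = √(3.4667) = 1.8619

Step 3 — r_{ij} = s_{ij} / (s_i · s_j):
  r[A,A] = 1 (diagonal).
  r[A,B] = -2 / (2.8284 · 1.8619) = -2 / 5.2662 = -0.3798
  r[B,B] = 1 (diagonal).

R is symmetric with unit diagonal. Assembling:

R = [[1, -0.3798],
 [-0.3798, 1]]


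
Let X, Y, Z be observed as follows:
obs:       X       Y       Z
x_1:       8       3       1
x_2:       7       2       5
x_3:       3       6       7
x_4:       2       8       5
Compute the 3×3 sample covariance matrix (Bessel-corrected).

Step 1 — column means:
  mean(X) = (8 + 7 + 3 + 2) / 4 = 20/4 = 5
  mean(Y) = (3 + 2 + 6 + 8) / 4 = 19/4 = 4.75
  mean(Z) = (1 + 5 + 7 + 5) / 4 = 18/4 = 4.5

Step 2 — sample covariance S[i,j] = (1/(n-1)) · Σ_k (x_{k,i} - mean_i) · (x_{k,j} - mean_j), with n-1 = 3.
  S[X,X] = ((3)·(3) + (2)·(2) + (-2)·(-2) + (-3)·(-3)) / 3 = 26/3 = 8.6667
  S[X,Y] = ((3)·(-1.75) + (2)·(-2.75) + (-2)·(1.25) + (-3)·(3.25)) / 3 = -23/3 = -7.6667
  S[X,Z] = ((3)·(-3.5) + (2)·(0.5) + (-2)·(2.5) + (-3)·(0.5)) / 3 = -16/3 = -5.3333
  S[Y,Y] = ((-1.75)·(-1.75) + (-2.75)·(-2.75) + (1.25)·(1.25) + (3.25)·(3.25)) / 3 = 22.75/3 = 7.5833
  S[Y,Z] = ((-1.75)·(-3.5) + (-2.75)·(0.5) + (1.25)·(2.5) + (3.25)·(0.5)) / 3 = 9.5/3 = 3.1667
  S[Z,Z] = ((-3.5)·(-3.5) + (0.5)·(0.5) + (2.5)·(2.5) + (0.5)·(0.5)) / 3 = 19/3 = 6.3333

S is symmetric (S[j,i] = S[i,j]). Assembling:

S = [[8.6667, -7.6667, -5.3333],
 [-7.6667, 7.5833, 3.1667],
 [-5.3333, 3.1667, 6.3333]]


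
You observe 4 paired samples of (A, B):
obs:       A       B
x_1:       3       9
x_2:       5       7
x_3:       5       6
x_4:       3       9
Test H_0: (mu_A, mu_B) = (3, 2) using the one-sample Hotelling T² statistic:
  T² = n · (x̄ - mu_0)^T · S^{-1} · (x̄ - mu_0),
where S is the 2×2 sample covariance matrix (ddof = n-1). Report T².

Step 1 — sample mean vector:
  mean(A) = (3 + 5 + 5 + 3) / 4 = 16/4 = 4
  mean(B) = (9 + 7 + 6 + 9) / 4 = 31/4 = 7.75
  x̄ = (4, 7.75),  deviation x̄ - mu_0 = (4, 7.75) - (3, 2) = (1, 5.75).

Step 2 — sample covariance matrix, S[i,j] = (1/(n-1)) · Σ_k (x_{k,i} - mean_i) · (x_{k,j} - mean_j), divisor n-1 = 3:
  S[A,A] = ((-1)·(-1) + (1)·(1) + (1)·(1) + (-1)·(-1)) / 3 = 4/3 = 1.3333
  S[A,B] = ((-1)·(1.25) + (1)·(-0.75) + (1)·(-1.75) + (-1)·(1.25)) / 3 = -5/3 = -1.6667
  S[B,B] = ((1.25)·(1.25) + (-0.75)·(-0.75) + (-1.75)·(-1.75) + (1.25)·(1.25)) / 3 = 6.75/3 = 2.25
  S = [[1.3333, -1.6667],
 [-1.6667, 2.25]].

Step 3 — invert S. det(S) = 1.3333·2.25 - (-1.6667)² = 0.2222.
  S^{-1} = (1/det) · [[d, -b], [-b, a]] = [[10.125, 7.5],
 [7.5, 6]].

Step 4 — quadratic form (x̄ - mu_0)^T · S^{-1} · (x̄ - mu_0):
  S^{-1} · (x̄ - mu_0) = (53.25, 42),
  (x̄ - mu_0)^T · [...] = (1)·(53.25) + (5.75)·(42) = 294.75.

Step 5 — scale by n: T² = 4 · 294.75 = 1179.

T² ≈ 1179


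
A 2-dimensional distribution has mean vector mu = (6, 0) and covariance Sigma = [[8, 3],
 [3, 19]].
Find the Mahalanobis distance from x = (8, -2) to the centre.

Step 1 — centre the observation: (x - mu) = (2, -2).

Step 2 — invert Sigma. det(Sigma) = 8·19 - (3)² = 143.
  Sigma^{-1} = (1/det) · [[d, -b], [-b, a]] = [[0.1329, -0.021],
 [-0.021, 0.0559]].

Step 3 — form the quadratic (x - mu)^T · Sigma^{-1} · (x - mu):
  Sigma^{-1} · (x - mu) = (0.3077, -0.1538).
  (x - mu)^T · [Sigma^{-1} · (x - mu)] = (2)·(0.3077) + (-2)·(-0.1538) = 0.9231.

Step 4 — take square root: d = √(0.9231) ≈ 0.9608.

d(x, mu) = √(0.9231) ≈ 0.9608


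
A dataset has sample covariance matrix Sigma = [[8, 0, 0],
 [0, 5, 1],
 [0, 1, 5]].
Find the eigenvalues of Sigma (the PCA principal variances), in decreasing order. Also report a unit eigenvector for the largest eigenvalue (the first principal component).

Step 1 — characteristic polynomial p(λ) = det(λI - Sigma) = λ³ - tr·λ² + c_1·λ - det, where tr = trace, c_1 = sum of the principal 2×2 minors, det = det(Sigma):
  tr = 8 + 5 + 5 = 18,
  c_1 = (8·5 - (0)²) + (8·5 - (0)²) + (5·5 - (1)²) = 40 + 40 + 24 = 104,
  det = 8·(5·5 - (1)²) - (0)·((0)·5 - (1)·(0)) + (0)·((0)·(1) - 5·(0)) = 8·(24) - (0)·(0) + (0)·(0) = 192.
  So p(λ) = λ³ - 18λ² + 104λ - 192.
Step 2 — look for an integer root (rational root theorem: any rational root is an integer divisor of 192). Testing λ = 4:
  p(4) = 64 - 288 + 416 - 192 = 0  ✓
  Dividing out (λ - 4): p(λ) = (λ - 4)(λ² - 14λ + 48).
Step 3 — remaining eigenvalues from the quadratic λ² - 14λ + 48 = 0:
  Δ = 14² - 4·48 = 196 - 192 = 4,  λ = (14 ± √4)/2 = (14 ± 2)/2 = 8 or 6.
  Sorted: λ_1 = 8,  λ_2 = 6,  λ_3 = 4  (check: sum = 18 = tr ✓).

Step 4 — unit eigenvector for λ_1 = 8: v spans the null space of (Sigma - λ_1 I), whose rows are
  r_1 = (0, 0, 0),  r_2 = (0, -3, 1),  r_3 = (0, 1, -3).
  v is orthogonal to every row, so take v ∝ r_2 × r_3 = ((-3)·(-3) - (1)·(1), (1)·(0) - (0)·(-3), (0)·(1) - (-3)·(0)) = (8, 0, 0).
  Rescale (divide by 8): u = (1, 0, 0).
  ||u|| = √((1)² + (0)² + (0)²) = √(1) = 1,  v_1 = u/||u|| ≈ (1, 0, 0) (||v_1|| = 1).

λ_1 = 8,  λ_2 = 6,  λ_3 = 4;  v_1 ≈ (1, 0, 0)


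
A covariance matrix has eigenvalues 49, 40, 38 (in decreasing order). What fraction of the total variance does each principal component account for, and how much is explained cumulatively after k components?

Step 1 — total variance = trace(Sigma) = Σ λ_i = 49 + 40 + 38 = 127.

Step 2 — fraction explained by component i = λ_i / Σ λ:
  PC1: 49/127 = 0.3858
  PC2: 40/127 = 0.315
  PC3: 38/127 = 0.2992

Step 3 — cumulative fraction after k components = (λ_1 + ... + λ_k) / Σ λ:
  k = 1: 49/127 = 0.3858
  k = 2: (49 + 40)/127 = 89/127 = 0.7008
  k = 3: (49 + 40 + 38)/127 = 127/127 = 1

Summary (fraction, with percent):

explained: PC1 0.3858 (38.58%), PC2 0.315 (31.5%), PC3 0.2992 (29.92%);  cumulative: 0.3858, 0.7008, 1


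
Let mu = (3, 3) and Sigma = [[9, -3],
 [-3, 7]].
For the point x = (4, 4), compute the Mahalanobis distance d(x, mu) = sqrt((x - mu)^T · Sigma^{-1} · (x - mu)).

Step 1 — centre the observation: (x - mu) = (1, 1).

Step 2 — invert Sigma. det(Sigma) = 9·7 - (-3)² = 54.
  Sigma^{-1} = (1/det) · [[d, -b], [-b, a]] = [[0.1296, 0.0556],
 [0.0556, 0.1667]].

Step 3 — form the quadratic (x - mu)^T · Sigma^{-1} · (x - mu):
  Sigma^{-1} · (x - mu) = (0.1852, 0.2222).
  (x - mu)^T · [Sigma^{-1} · (x - mu)] = (1)·(0.1852) + (1)·(0.2222) = 0.4074.

Step 4 — take square root: d = √(0.4074) ≈ 0.6383.

d(x, mu) = √(0.4074) ≈ 0.6383


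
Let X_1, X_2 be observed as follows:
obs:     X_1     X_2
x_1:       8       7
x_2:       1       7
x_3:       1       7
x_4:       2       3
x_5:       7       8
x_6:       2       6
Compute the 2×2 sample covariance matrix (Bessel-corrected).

Step 1 — column means:
  mean(X_1) = (8 + 1 + 1 + 2 + 7 + 2) / 6 = 21/6 = 3.5
  mean(X_2) = (7 + 7 + 7 + 3 + 8 + 6) / 6 = 38/6 = 6.3333

Step 2 — sample covariance S[i,j] = (1/(n-1)) · Σ_k (x_{k,i} - mean_i) · (x_{k,j} - mean_j), with n-1 = 5.
  S[X_1,X_1] = ((4.5)·(4.5) + (-2.5)·(-2.5) + (-2.5)·(-2.5) + (-1.5)·(-1.5) + (3.5)·(3.5) + (-1.5)·(-1.5)) / 5 = 49.5/5 = 9.9
  S[X_1,X_2] = ((4.5)·(0.6667) + (-2.5)·(0.6667) + (-2.5)·(0.6667) + (-1.5)·(-3.3333) + (3.5)·(1.6667) + (-1.5)·(-0.3333)) / 5 = 11/5 = 2.2
  S[X_2,X_2] = ((0.6667)·(0.6667) + (0.6667)·(0.6667) + (0.6667)·(0.6667) + (-3.3333)·(-3.3333) + (1.6667)·(1.6667) + (-0.3333)·(-0.3333)) / 5 = 15.3333/5 = 3.0667

S is symmetric (S[j,i] = S[i,j]). Assembling:

S = [[9.9, 2.2],
 [2.2, 3.0667]]


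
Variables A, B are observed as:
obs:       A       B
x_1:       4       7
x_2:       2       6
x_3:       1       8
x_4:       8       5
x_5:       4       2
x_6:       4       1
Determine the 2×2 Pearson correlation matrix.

Step 1 — column means:
  mean(A) = (4 + 2 + 1 + 8 + 4 + 4) / 6 = 23/6 = 3.8333
  mean(B) = (7 + 6 + 8 + 5 + 2 + 1) / 6 = 29/6 = 4.8333

Step 2 — sample variances and covariances s[i,j] = (1/(n-1)) · Σ_k (x_{k,i} - mean_i) · (x_{k,j} - mean_j), with n-1 = 5:
  s[A,A] = ((0.1667)·(0.1667) + (-1.8333)·(-1.8333) + (-2.8333)·(-2.8333) + (4.1667)·(4.1667) + (0.1667)·(0.1667) + (0.1667)·(0.1667)) / 5 = 28.8333/5 = 5.7667
  s[A,B] = ((0.1667)·(2.1667) + (-1.8333)·(1.1667) + (-2.8333)·(3.1667) + (4.1667)·(0.1667) + (0.1667)·(-2.8333) + (0.1667)·(-3.8333)) / 5 = -11.1667/5 = -2.2333
  s[B,B] = ((2.1667)·(2.1667) + (1.1667)·(1.1667) + (3.1667)·(3.1667) + (0.1667)·(0.1667) + (-2.8333)·(-2.8333) + (-3.8333)·(-3.8333)) / 5 = 38.8333/5 = 7.7667
  Sample standard deviations s_i = √(s[i,i]):
  s(A) = √(5.7667) = 2.4014
  s(B) = √(7.7667) = 2.7869

Step 3 — r_{ij} = s_{ij} / (s_i · s_j):
  r[A,A] = 1 (diagonal).
  r[A,B] = -2.2333 / (2.4014 · 2.7869) = -2.2333 / 6.6924 = -0.3337
  r[B,B] = 1 (diagonal).

R is symmetric with unit diagonal. Assembling:

R = [[1, -0.3337],
 [-0.3337, 1]]


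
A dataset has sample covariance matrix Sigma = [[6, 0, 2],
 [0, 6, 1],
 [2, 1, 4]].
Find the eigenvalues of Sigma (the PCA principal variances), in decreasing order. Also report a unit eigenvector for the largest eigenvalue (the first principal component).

Step 1 — characteristic polynomial p(λ) = det(λI - Sigma) = λ³ - tr·λ² + c_1·λ - det, where tr = trace, c_1 = sum of the principal 2×2 minors, det = det(Sigma):
  tr = 6 + 6 + 4 = 16,
  c_1 = (6·6 - (0)²) + (6·4 - (2)²) + (6·4 - (1)²) = 36 + 20 + 23 = 79,
  det = 6·(6·4 - (1)²) - (0)·((0)·4 - (1)·(2)) + (2)·((0)·(1) - 6·(2)) = 6·(23) - (0)·(-2) + (2)·(-12) = 114.
  So p(λ) = λ³ - 16λ² + 79λ - 114.
Step 2 — look for an integer root (rational root theorem: any rational root is an integer divisor of 114). Testing λ = 6:
  p(6) = 216 - 576 + 474 - 114 = 0  ✓
  Dividing out (λ - 6): p(λ) = (λ - 6)(λ² - 10λ + 19).
Step 3 — remaining eigenvalues from the quadratic λ² - 10λ + 19 = 0:
  Δ = 10² - 4·19 = 100 - 76 = 24,  λ = (10 ± √24)/2 = (10 ± 4.899)/2 ≈ 7.4495 or 2.5505.
  Sorted: λ_1 = 7.4495,  λ_2 = 6,  λ_3 = 2.5505  (check: sum = 16 = tr ✓).

Step 4 — unit eigenvector for λ_1 ≈ 7.4495: v spans the null space of (Sigma - λ_1 I), whose rows are
  r_1 = (-1.4495, 0, 2),  r_2 = (0, -1.4495, 1),  r_3 = (2, 1, -3.4495).
  v is orthogonal to every row, so take v ∝ r_1 × r_2 = ((0)·(1) - (2)·(-1.4495), (2)·(0) - (-1.4495)·(1), (-1.4495)·(-1.4495) - (0)·(0)) ≈ (2.899, 1.4495, 2.101).
  Let u = (2.899, 1.4495, 2.101).
  ||u|| = √((2.899)² + (1.4495)² + (2.101)²) = √(14.9194) ≈ 3.8626,  v_1 = u/||u|| ≈ (0.7505, 0.3753, 0.5439) (||v_1|| = 1).

λ_1 = 7.4495,  λ_2 = 6,  λ_3 = 2.5505;  v_1 ≈ (0.7505, 0.3753, 0.5439)


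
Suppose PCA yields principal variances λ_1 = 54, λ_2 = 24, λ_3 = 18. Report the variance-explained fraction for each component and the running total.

Step 1 — total variance = trace(Sigma) = Σ λ_i = 54 + 24 + 18 = 96.

Step 2 — fraction explained by component i = λ_i / Σ λ:
  PC1: 54/96 = 0.5625
  PC2: 24/96 = 0.25
  PC3: 18/96 = 0.1875

Step 3 — cumulative fraction after k components = (λ_1 + ... + λ_k) / Σ λ:
  k = 1: 54/96 = 0.5625
  k = 2: (54 + 24)/96 = 78/96 = 0.8125
  k = 3: (54 + 24 + 18)/96 = 96/96 = 1

Summary (fraction, with percent):

explained: PC1 0.5625 (56.25%), PC2 0.25 (25%), PC3 0.1875 (18.75%);  cumulative: 0.5625, 0.8125, 1


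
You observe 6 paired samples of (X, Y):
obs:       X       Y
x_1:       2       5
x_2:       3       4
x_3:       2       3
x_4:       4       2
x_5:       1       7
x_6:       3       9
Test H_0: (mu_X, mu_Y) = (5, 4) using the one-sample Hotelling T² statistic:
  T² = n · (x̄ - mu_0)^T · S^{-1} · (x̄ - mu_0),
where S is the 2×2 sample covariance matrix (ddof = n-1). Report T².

Step 1 — sample mean vector:
  mean(X) = (2 + 3 + 2 + 4 + 1 + 3) / 6 = 15/6 = 2.5
  mean(Y) = (5 + 4 + 3 + 2 + 7 + 9) / 6 = 30/6 = 5
  x̄ = (2.5, 5),  deviation x̄ - mu_0 = (2.5, 5) - (5, 4) = (-2.5, 1).

Step 2 — sample covariance matrix, S[i,j] = (1/(n-1)) · Σ_k (x_{k,i} - mean_i) · (x_{k,j} - mean_j), divisor n-1 = 5:
  S[X,X] = ((-0.5)·(-0.5) + (0.5)·(0.5) + (-0.5)·(-0.5) + (1.5)·(1.5) + (-1.5)·(-1.5) + (0.5)·(0.5)) / 5 = 5.5/5 = 1.1
  S[X,Y] = ((-0.5)·(0) + (0.5)·(-1) + (-0.5)·(-2) + (1.5)·(-3) + (-1.5)·(2) + (0.5)·(4)) / 5 = -5/5 = -1
  S[Y,Y] = ((0)·(0) + (-1)·(-1) + (-2)·(-2) + (-3)·(-3) + (2)·(2) + (4)·(4)) / 5 = 34/5 = 6.8
  S = [[1.1, -1],
 [-1, 6.8]].

Step 3 — invert S. det(S) = 1.1·6.8 - (-1)² = 6.48.
  S^{-1} = (1/det) · [[d, -b], [-b, a]] = [[1.0494, 0.1543],
 [0.1543, 0.1698]].

Step 4 — quadratic form (x̄ - mu_0)^T · S^{-1} · (x̄ - mu_0):
  S^{-1} · (x̄ - mu_0) = (-2.4691, -0.216),
  (x̄ - mu_0)^T · [...] = (-2.5)·(-2.4691) + (1)·(-0.216) = 5.9568.

Step 5 — scale by n: T² = 6 · 5.9568 = 35.7407.

T² ≈ 35.7407


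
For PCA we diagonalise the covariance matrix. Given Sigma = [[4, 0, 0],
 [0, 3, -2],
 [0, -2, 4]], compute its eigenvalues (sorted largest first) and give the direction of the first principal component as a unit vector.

Step 1 — characteristic polynomial p(λ) = det(λI - Sigma) = λ³ - tr·λ² + c_1·λ - det, where tr = trace, c_1 = sum of the principal 2×2 minors, det = det(Sigma):
  tr = 4 + 3 + 4 = 11,
  c_1 = (4·3 - (0)²) + (4·4 - (0)²) + (3·4 - (-2)²) = 12 + 16 + 8 = 36,
  det = 4·(3·4 - (-2)²) - (0)·((0)·4 - (-2)·(0)) + (0)·((0)·(-2) - 3·(0)) = 4·(8) - (0)·(0) + (0)·(0) = 32.
  So p(λ) = λ³ - 11λ² + 36λ - 32.
Step 2 — look for an integer root (rational root theorem: any rational root is an integer divisor of 32). Testing λ = 4:
  p(4) = 64 - 176 + 144 - 32 = 0  ✓
  Dividing out (λ - 4): p(λ) = (λ - 4)(λ² - 7λ + 8).
Step 3 — remaining eigenvalues from the quadratic λ² - 7λ + 8 = 0:
  Δ = 7² - 4·8 = 49 - 32 = 17,  λ = (7 ± √17)/2 = (7 ± 4.1231)/2 ≈ 5.5616 or 1.4384.
  Sorted: λ_1 = 5.5616,  λ_2 = 4,  λ_3 = 1.4384  (check: sum = 11 = tr ✓).

Step 4 — unit eigenvector for λ_1 ≈ 5.5616: v spans the null space of (Sigma - λ_1 I), whose rows are
  r_1 = (-1.5616, 0, 0),  r_2 = (0, -2.5616, -2),  r_3 = (0, -2, -1.5616).
  v is orthogonal to every row, so take v ∝ r_1 × r_2 = ((0)·(-2) - (0)·(-2.5616), (0)·(0) - (-1.5616)·(-2), (-1.5616)·(-2.5616) - (0)·(0)) ≈ (0, -3.1231, 4).
  Rescale (multiply by -1 so the first nonzero entry is positive): u = (0, 3.1231, -4).
  ||u|| = √((0)² + (3.1231)² + (-4)²) = √(25.7538) ≈ 5.0748,  v_1 = u/||u|| ≈ (0, 0.6154, -0.7882) (||v_1|| = 1).

λ_1 = 5.5616,  λ_2 = 4,  λ_3 = 1.4384;  v_1 ≈ (0, 0.6154, -0.7882)


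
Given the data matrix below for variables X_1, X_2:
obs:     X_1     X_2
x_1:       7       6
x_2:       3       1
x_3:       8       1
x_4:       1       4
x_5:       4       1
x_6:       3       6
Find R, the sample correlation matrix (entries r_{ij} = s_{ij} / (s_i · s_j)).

Step 1 — column means:
  mean(X_1) = (7 + 3 + 8 + 1 + 4 + 3) / 6 = 26/6 = 4.3333
  mean(X_2) = (6 + 1 + 1 + 4 + 1 + 6) / 6 = 19/6 = 3.1667

Step 2 — sample variances and covariances s[i,j] = (1/(n-1)) · Σ_k (x_{k,i} - mean_i) · (x_{k,j} - mean_j), with n-1 = 5:
  s[X_1,X_1] = ((2.6667)·(2.6667) + (-1.3333)·(-1.3333) + (3.6667)·(3.6667) + (-3.3333)·(-3.3333) + (-0.3333)·(-0.3333) + (-1.3333)·(-1.3333)) / 5 = 35.3333/5 = 7.0667
  s[X_1,X_2] = ((2.6667)·(2.8333) + (-1.3333)·(-2.1667) + (3.6667)·(-2.1667) + (-3.3333)·(0.8333) + (-0.3333)·(-2.1667) + (-1.3333)·(2.8333)) / 5 = -3.3333/5 = -0.6667
  s[X_2,X_2] = ((2.8333)·(2.8333) + (-2.1667)·(-2.1667) + (-2.1667)·(-2.1667) + (0.8333)·(0.8333) + (-2.1667)·(-2.1667) + (2.8333)·(2.8333)) / 5 = 30.8333/5 = 6.1667
  Sample standard deviations s_i = √(s[i,i]):
  s(X_1) = √(7.0667) = 2.6583
  s(X_2) = √(6.1667) = 2.4833

Step 3 — r_{ij} = s_{ij} / (s_i · s_j):
  r[X_1,X_1] = 1 (diagonal).
  r[X_1,X_2] = -0.6667 / (2.6583 · 2.4833) = -0.6667 / 6.6013 = -0.101
  r[X_2,X_2] = 1 (diagonal).

R is symmetric with unit diagonal. Assembling:

R = [[1, -0.101],
 [-0.101, 1]]


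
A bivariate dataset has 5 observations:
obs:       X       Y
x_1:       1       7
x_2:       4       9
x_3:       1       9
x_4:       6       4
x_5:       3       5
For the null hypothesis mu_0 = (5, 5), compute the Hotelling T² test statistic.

Step 1 — sample mean vector:
  mean(X) = (1 + 4 + 1 + 6 + 3) / 5 = 15/5 = 3
  mean(Y) = (7 + 9 + 9 + 4 + 5) / 5 = 34/5 = 6.8
  x̄ = (3, 6.8),  deviation x̄ - mu_0 = (3, 6.8) - (5, 5) = (-2, 1.8).

Step 2 — sample covariance matrix, S[i,j] = (1/(n-1)) · Σ_k (x_{k,i} - mean_i) · (x_{k,j} - mean_j), divisor n-1 = 4:
  S[X,X] = ((-2)·(-2) + (1)·(1) + (-2)·(-2) + (3)·(3) + (0)·(0)) / 4 = 18/4 = 4.5
  S[X,Y] = ((-2)·(0.2) + (1)·(2.2) + (-2)·(2.2) + (3)·(-2.8) + (0)·(-1.8)) / 4 = -11/4 = -2.75
  S[Y,Y] = ((0.2)·(0.2) + (2.2)·(2.2) + (2.2)·(2.2) + (-2.8)·(-2.8) + (-1.8)·(-1.8)) / 4 = 20.8/4 = 5.2
  S = [[4.5, -2.75],
 [-2.75, 5.2]].

Step 3 — invert S. det(S) = 4.5·5.2 - (-2.75)² = 15.8375.
  S^{-1} = (1/det) · [[d, -b], [-b, a]] = [[0.3283, 0.1736],
 [0.1736, 0.2841]].

Step 4 — quadratic form (x̄ - mu_0)^T · S^{-1} · (x̄ - mu_0):
  S^{-1} · (x̄ - mu_0) = (-0.3441, 0.1642),
  (x̄ - mu_0)^T · [...] = (-2)·(-0.3441) + (1.8)·(0.1642) = 0.9837.

Step 5 — scale by n: T² = 5 · 0.9837 = 4.9187.

T² ≈ 4.9187


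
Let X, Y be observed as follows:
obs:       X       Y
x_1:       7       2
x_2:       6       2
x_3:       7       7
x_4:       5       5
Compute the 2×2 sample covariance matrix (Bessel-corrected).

Step 1 — column means:
  mean(X) = (7 + 6 + 7 + 5) / 4 = 25/4 = 6.25
  mean(Y) = (2 + 2 + 7 + 5) / 4 = 16/4 = 4

Step 2 — sample covariance S[i,j] = (1/(n-1)) · Σ_k (x_{k,i} - mean_i) · (x_{k,j} - mean_j), with n-1 = 3.
  S[X,X] = ((0.75)·(0.75) + (-0.25)·(-0.25) + (0.75)·(0.75) + (-1.25)·(-1.25)) / 3 = 2.75/3 = 0.9167
  S[X,Y] = ((0.75)·(-2) + (-0.25)·(-2) + (0.75)·(3) + (-1.25)·(1)) / 3 = 0/3 = 0
  S[Y,Y] = ((-2)·(-2) + (-2)·(-2) + (3)·(3) + (1)·(1)) / 3 = 18/3 = 6

S is symmetric (S[j,i] = S[i,j]). Assembling:

S = [[0.9167, 0],
 [0, 6]]


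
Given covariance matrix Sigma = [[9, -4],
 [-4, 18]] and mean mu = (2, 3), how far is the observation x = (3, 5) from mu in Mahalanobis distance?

Step 1 — centre the observation: (x - mu) = (1, 2).

Step 2 — invert Sigma. det(Sigma) = 9·18 - (-4)² = 146.
  Sigma^{-1} = (1/det) · [[d, -b], [-b, a]] = [[0.1233, 0.0274],
 [0.0274, 0.0616]].

Step 3 — form the quadratic (x - mu)^T · Sigma^{-1} · (x - mu):
  Sigma^{-1} · (x - mu) = (0.1781, 0.1507).
  (x - mu)^T · [Sigma^{-1} · (x - mu)] = (1)·(0.1781) + (2)·(0.1507) = 0.4795.

Step 4 — take square root: d = √(0.4795) ≈ 0.6924.

d(x, mu) = √(0.4795) ≈ 0.6924


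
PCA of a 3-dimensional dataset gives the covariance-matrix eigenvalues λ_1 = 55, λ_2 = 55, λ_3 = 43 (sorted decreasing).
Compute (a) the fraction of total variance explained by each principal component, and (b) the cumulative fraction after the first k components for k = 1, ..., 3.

Step 1 — total variance = trace(Sigma) = Σ λ_i = 55 + 55 + 43 = 153.

Step 2 — fraction explained by component i = λ_i / Σ λ:
  PC1: 55/153 = 0.3595
  PC2: 55/153 = 0.3595
  PC3: 43/153 = 0.281

Step 3 — cumulative fraction after k components = (λ_1 + ... + λ_k) / Σ λ:
  k = 1: 55/153 = 0.3595
  k = 2: (55 + 55)/153 = 110/153 = 0.719
  k = 3: (55 + 55 + 43)/153 = 153/153 = 1

Summary (fraction, with percent):

explained: PC1 0.3595 (35.95%), PC2 0.3595 (35.95%), PC3 0.281 (28.1%);  cumulative: 0.3595, 0.719, 1


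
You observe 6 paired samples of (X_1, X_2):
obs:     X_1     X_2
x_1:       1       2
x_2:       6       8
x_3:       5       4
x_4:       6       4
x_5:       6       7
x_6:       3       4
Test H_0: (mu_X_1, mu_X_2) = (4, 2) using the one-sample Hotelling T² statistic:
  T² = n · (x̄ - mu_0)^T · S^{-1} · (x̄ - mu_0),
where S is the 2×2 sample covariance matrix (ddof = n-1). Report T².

Step 1 — sample mean vector:
  mean(X_1) = (1 + 6 + 5 + 6 + 6 + 3) / 6 = 27/6 = 4.5
  mean(X_2) = (2 + 8 + 4 + 4 + 7 + 4) / 6 = 29/6 = 4.8333
  x̄ = (4.5, 4.8333),  deviation x̄ - mu_0 = (4.5, 4.8333) - (4, 2) = (0.5, 2.8333).

Step 2 — sample covariance matrix, S[i,j] = (1/(n-1)) · Σ_k (x_{k,i} - mean_i) · (x_{k,j} - mean_j), divisor n-1 = 5:
  S[X_1,X_1] = ((-3.5)·(-3.5) + (1.5)·(1.5) + (0.5)·(0.5) + (1.5)·(1.5) + (1.5)·(1.5) + (-1.5)·(-1.5)) / 5 = 21.5/5 = 4.3
  S[X_1,X_2] = ((-3.5)·(-2.8333) + (1.5)·(3.1667) + (0.5)·(-0.8333) + (1.5)·(-0.8333) + (1.5)·(2.1667) + (-1.5)·(-0.8333)) / 5 = 17.5/5 = 3.5
  S[X_2,X_2] = ((-2.8333)·(-2.8333) + (3.1667)·(3.1667) + (-0.8333)·(-0.8333) + (-0.8333)·(-0.8333) + (2.1667)·(2.1667) + (-0.8333)·(-0.8333)) / 5 = 24.8333/5 = 4.9667
  S = [[4.3, 3.5],
 [3.5, 4.9667]].

Step 3 — invert S. det(S) = 4.3·4.9667 - (3.5)² = 9.1067.
  S^{-1} = (1/det) · [[d, -b], [-b, a]] = [[0.5454, -0.3843],
 [-0.3843, 0.4722]].

Step 4 — quadratic form (x̄ - mu_0)^T · S^{-1} · (x̄ - mu_0):
  S^{-1} · (x̄ - mu_0) = (-0.8163, 1.1457),
  (x̄ - mu_0)^T · [...] = (0.5)·(-0.8163) + (2.8333)·(1.1457) = 2.838.

Step 5 — scale by n: T² = 6 · 2.838 = 17.0278.

T² ≈ 17.0278


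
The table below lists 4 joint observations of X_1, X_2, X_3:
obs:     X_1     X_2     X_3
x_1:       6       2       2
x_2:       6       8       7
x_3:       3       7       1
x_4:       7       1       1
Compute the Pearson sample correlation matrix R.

Step 1 — column means:
  mean(X_1) = (6 + 6 + 3 + 7) / 4 = 22/4 = 5.5
  mean(X_2) = (2 + 8 + 7 + 1) / 4 = 18/4 = 4.5
  mean(X_3) = (2 + 7 + 1 + 1) / 4 = 11/4 = 2.75

Step 2 — sample variances and covariances s[i,j] = (1/(n-1)) · Σ_k (x_{k,i} - mean_i) · (x_{k,j} - mean_j), with n-1 = 3:
  s[X_1,X_1] = ((0.5)·(0.5) + (0.5)·(0.5) + (-2.5)·(-2.5) + (1.5)·(1.5)) / 3 = 9/3 = 3
  s[X_1,X_2] = ((0.5)·(-2.5) + (0.5)·(3.5) + (-2.5)·(2.5) + (1.5)·(-3.5)) / 3 = -11/3 = -3.6667
  s[X_1,X_3] = ((0.5)·(-0.75) + (0.5)·(4.25) + (-2.5)·(-1.75) + (1.5)·(-1.75)) / 3 = 3.5/3 = 1.1667
  s[X_2,X_2] = ((-2.5)·(-2.5) + (3.5)·(3.5) + (2.5)·(2.5) + (-3.5)·(-3.5)) / 3 = 37/3 = 12.3333
  s[X_2,X_3] = ((-2.5)·(-0.75) + (3.5)·(4.25) + (2.5)·(-1.75) + (-3.5)·(-1.75)) / 3 = 18.5/3 = 6.1667
  s[X_3,X_3] = ((-0.75)·(-0.75) + (4.25)·(4.25) + (-1.75)·(-1.75) + (-1.75)·(-1.75)) / 3 = 24.75/3 = 8.25
  Sample standard deviations s_i = √(s[i,i]):
  s(X_1) = √(3) = 1.7321
  s(X_2) = √(12.3333) = 3.5119
  s(X_3) = √(8.25) = 2.8723

Step 3 — r_{ij} = s_{ij} / (s_i · s_j):
  r[X_1,X_1] = 1 (diagonal).
  r[X_1,X_2] = -3.6667 / (1.7321 · 3.5119) = -3.6667 / 6.0828 = -0.6028
  r[X_1,X_3] = 1.1667 / (1.7321 · 2.8723) = 1.1667 / 4.9749 = 0.2345
  r[X_2,X_2] = 1 (diagonal).
  r[X_2,X_3] = 6.1667 / (3.5119 · 2.8723) = 6.1667 / 10.0871 = 0.6113
  r[X_3,X_3] = 1 (diagonal).

R is symmetric with unit diagonal. Assembling:

R = [[1, -0.6028, 0.2345],
 [-0.6028, 1, 0.6113],
 [0.2345, 0.6113, 1]]


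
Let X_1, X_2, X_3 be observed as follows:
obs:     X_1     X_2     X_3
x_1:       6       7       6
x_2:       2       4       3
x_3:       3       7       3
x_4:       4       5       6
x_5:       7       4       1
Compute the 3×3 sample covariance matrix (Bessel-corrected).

Step 1 — column means:
  mean(X_1) = (6 + 2 + 3 + 4 + 7) / 5 = 22/5 = 4.4
  mean(X_2) = (7 + 4 + 7 + 5 + 4) / 5 = 27/5 = 5.4
  mean(X_3) = (6 + 3 + 3 + 6 + 1) / 5 = 19/5 = 3.8

Step 2 — sample covariance S[i,j] = (1/(n-1)) · Σ_k (x_{k,i} - mean_i) · (x_{k,j} - mean_j), with n-1 = 4.
  S[X_1,X_1] = ((1.6)·(1.6) + (-2.4)·(-2.4) + (-1.4)·(-1.4) + (-0.4)·(-0.4) + (2.6)·(2.6)) / 4 = 17.2/4 = 4.3
  S[X_1,X_2] = ((1.6)·(1.6) + (-2.4)·(-1.4) + (-1.4)·(1.6) + (-0.4)·(-0.4) + (2.6)·(-1.4)) / 4 = 0.2/4 = 0.05
  S[X_1,X_3] = ((1.6)·(2.2) + (-2.4)·(-0.8) + (-1.4)·(-0.8) + (-0.4)·(2.2) + (2.6)·(-2.8)) / 4 = -1.6/4 = -0.4
  S[X_2,X_2] = ((1.6)·(1.6) + (-1.4)·(-1.4) + (1.6)·(1.6) + (-0.4)·(-0.4) + (-1.4)·(-1.4)) / 4 = 9.2/4 = 2.3
  S[X_2,X_3] = ((1.6)·(2.2) + (-1.4)·(-0.8) + (1.6)·(-0.8) + (-0.4)·(2.2) + (-1.4)·(-2.8)) / 4 = 6.4/4 = 1.6
  S[X_3,X_3] = ((2.2)·(2.2) + (-0.8)·(-0.8) + (-0.8)·(-0.8) + (2.2)·(2.2) + (-2.8)·(-2.8)) / 4 = 18.8/4 = 4.7

S is symmetric (S[j,i] = S[i,j]). Assembling:

S = [[4.3, 0.05, -0.4],
 [0.05, 2.3, 1.6],
 [-0.4, 1.6, 4.7]]


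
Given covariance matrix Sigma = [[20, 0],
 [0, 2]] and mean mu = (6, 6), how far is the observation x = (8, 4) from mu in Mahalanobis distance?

Step 1 — centre the observation: (x - mu) = (2, -2).

Step 2 — invert Sigma. det(Sigma) = 20·2 - (0)² = 40.
  Sigma^{-1} = (1/det) · [[d, -b], [-b, a]] = [[0.05, 0],
 [0, 0.5]].

Step 3 — form the quadratic (x - mu)^T · Sigma^{-1} · (x - mu):
  Sigma^{-1} · (x - mu) = (0.1, -1).
  (x - mu)^T · [Sigma^{-1} · (x - mu)] = (2)·(0.1) + (-2)·(-1) = 2.2.

Step 4 — take square root: d = √(2.2) ≈ 1.4832.

d(x, mu) = √(2.2) ≈ 1.4832
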